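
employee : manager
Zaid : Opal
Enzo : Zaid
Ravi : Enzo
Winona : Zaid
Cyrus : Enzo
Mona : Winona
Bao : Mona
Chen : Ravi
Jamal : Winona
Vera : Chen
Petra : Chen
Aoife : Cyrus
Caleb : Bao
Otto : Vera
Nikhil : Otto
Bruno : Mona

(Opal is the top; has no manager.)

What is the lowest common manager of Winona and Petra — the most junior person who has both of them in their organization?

Winona's chain of managers is Zaid, Opal. Petra's chain of managers is Chen, Ravi, Enzo, Zaid, Opal. The first manager that appears in both chains is Zaid.

Zaid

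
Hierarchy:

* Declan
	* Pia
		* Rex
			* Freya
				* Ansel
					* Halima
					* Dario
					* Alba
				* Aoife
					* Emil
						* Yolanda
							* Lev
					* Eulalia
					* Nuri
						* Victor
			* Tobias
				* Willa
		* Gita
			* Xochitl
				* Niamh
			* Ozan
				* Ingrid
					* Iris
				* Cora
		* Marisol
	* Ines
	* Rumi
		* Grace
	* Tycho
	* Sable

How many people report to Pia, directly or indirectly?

Pia directly manages Rex, Gita, Marisol. Under Rex: Tobias, Willa, Freya, Aoife, Nuri, Victor, Eulalia, Emil, Yolanda, Lev, Ansel, Alba, Dario, Halima (14). Under Gita: Ozan, Cora, Ingrid, Iris, Xochitl, Niamh (6). Marisol has no reports. So Pia's organization is 3 direct reports plus everyone under them: 15 + 7 + 1 = 23.

23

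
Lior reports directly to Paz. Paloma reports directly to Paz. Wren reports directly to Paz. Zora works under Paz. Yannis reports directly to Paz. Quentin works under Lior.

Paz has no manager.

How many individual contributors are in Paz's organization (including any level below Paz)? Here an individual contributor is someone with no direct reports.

The people in Paz's organization with no one reporting to them are Yannis, Zora, Wren, Paloma, Quentin. That is 5.

5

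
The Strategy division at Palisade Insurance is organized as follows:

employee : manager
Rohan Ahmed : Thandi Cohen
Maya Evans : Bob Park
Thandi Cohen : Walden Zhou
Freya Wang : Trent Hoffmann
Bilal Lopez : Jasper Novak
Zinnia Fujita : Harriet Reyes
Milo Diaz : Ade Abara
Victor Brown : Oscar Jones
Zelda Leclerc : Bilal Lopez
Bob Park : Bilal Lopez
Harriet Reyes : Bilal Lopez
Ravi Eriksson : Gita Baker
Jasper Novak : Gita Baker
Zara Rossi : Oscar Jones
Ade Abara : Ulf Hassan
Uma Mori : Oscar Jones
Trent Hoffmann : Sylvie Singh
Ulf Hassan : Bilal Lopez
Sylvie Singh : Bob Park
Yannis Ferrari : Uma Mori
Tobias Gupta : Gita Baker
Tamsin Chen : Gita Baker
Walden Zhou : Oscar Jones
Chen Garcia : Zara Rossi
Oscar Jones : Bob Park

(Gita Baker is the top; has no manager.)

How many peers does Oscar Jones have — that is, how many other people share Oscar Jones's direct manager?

Oscar Jones reports to Bob Park. Bob Park's other direct reports are Sylvie Singh, Maya Evans — 2 peers.

2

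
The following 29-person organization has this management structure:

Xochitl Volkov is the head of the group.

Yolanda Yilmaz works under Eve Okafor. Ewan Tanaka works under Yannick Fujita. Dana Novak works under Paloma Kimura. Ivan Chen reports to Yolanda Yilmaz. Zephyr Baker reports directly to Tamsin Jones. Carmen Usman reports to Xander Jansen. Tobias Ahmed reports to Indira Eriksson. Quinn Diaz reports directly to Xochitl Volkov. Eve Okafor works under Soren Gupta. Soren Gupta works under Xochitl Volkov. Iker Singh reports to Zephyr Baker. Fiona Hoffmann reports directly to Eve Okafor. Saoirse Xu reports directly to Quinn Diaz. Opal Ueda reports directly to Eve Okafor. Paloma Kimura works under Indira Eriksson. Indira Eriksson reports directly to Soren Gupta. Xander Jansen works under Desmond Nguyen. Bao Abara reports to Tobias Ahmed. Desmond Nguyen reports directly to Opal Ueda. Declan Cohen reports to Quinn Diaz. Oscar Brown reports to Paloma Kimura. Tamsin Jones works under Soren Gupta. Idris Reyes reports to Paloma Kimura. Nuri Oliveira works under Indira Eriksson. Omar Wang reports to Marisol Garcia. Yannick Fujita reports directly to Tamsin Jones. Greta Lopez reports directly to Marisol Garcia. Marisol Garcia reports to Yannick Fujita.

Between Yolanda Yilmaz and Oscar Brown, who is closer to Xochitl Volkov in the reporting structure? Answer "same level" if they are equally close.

Yolanda Yilmaz

Yolanda Yilmaz is 3 levels below Xochitl Volkov; Oscar Brown is 4. Yolanda Yilmaz is higher.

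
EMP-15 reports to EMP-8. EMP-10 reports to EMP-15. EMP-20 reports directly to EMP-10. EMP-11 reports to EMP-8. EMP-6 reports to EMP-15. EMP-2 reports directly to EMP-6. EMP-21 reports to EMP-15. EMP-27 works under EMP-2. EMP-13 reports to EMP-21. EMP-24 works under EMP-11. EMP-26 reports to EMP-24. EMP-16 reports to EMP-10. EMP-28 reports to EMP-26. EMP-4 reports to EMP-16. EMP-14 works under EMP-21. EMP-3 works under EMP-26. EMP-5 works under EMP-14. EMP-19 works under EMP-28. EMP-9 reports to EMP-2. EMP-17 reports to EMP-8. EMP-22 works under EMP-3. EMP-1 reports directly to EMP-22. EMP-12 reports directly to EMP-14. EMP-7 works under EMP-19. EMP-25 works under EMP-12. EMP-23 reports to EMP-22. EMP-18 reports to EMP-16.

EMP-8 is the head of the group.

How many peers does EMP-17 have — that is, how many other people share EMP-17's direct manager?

2

EMP-17 reports to EMP-8. EMP-8's other direct reports are EMP-15, EMP-11 — 2 peers.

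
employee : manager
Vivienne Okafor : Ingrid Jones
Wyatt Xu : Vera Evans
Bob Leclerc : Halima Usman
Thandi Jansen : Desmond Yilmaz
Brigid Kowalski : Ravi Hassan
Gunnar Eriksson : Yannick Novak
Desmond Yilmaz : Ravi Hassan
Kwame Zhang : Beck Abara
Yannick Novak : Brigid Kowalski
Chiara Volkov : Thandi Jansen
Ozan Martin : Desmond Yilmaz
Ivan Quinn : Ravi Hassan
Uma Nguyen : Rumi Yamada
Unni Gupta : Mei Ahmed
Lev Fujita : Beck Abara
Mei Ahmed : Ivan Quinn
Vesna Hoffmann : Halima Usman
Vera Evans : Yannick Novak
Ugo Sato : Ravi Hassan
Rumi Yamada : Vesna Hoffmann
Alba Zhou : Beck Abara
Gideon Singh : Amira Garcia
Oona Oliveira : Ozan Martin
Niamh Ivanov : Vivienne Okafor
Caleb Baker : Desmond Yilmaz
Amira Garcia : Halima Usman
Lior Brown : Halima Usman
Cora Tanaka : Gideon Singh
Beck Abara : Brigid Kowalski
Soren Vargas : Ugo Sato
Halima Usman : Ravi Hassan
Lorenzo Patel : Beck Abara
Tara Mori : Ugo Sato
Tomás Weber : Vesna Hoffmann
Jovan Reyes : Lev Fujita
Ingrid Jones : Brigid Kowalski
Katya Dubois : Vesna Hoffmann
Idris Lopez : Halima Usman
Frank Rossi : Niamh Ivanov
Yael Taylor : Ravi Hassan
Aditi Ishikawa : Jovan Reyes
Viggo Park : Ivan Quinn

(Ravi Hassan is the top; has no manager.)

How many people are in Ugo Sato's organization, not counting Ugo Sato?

2

Ugo Sato directly manages Tara Mori, Soren Vargas. Tara Mori has no reports. Soren Vargas has no reports. So Ugo Sato's organization is 2 direct reports plus everyone under them: 1 + 1 = 2.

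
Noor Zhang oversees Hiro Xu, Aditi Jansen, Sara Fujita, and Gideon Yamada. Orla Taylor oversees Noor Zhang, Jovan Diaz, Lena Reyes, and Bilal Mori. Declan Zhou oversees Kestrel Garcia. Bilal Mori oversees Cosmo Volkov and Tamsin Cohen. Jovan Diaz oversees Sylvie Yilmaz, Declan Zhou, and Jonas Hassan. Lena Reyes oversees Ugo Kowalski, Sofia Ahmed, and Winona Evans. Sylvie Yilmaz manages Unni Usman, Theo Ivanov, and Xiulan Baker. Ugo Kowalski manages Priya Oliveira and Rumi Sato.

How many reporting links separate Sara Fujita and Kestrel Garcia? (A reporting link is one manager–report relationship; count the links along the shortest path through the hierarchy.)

Sara Fujita is 2 levels below Orla Taylor, and Kestrel Garcia is 3 levels below Orla Taylor (their lowest common manager). The shortest path runs up from Sara Fujita to Orla Taylor and back down to Kestrel Garcia: 2 + 3 = 5 links.

5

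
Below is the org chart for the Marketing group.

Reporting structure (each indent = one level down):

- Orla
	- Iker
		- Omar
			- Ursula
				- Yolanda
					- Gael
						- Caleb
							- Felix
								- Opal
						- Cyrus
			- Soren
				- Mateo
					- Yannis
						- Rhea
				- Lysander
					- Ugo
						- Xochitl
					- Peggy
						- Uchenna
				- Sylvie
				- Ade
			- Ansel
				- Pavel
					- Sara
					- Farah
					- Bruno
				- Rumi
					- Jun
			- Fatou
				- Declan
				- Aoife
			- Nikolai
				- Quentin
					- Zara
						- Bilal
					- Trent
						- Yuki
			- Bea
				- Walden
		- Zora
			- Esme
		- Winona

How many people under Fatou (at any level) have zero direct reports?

The people in Fatou's organization with no one reporting to them are Aoife, Declan. That is 2.

2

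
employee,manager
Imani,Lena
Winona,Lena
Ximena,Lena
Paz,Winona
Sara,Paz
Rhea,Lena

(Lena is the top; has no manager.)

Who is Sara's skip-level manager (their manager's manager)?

Sara reports to Paz, and Paz reports to Winona. So Sara's skip-level manager is Winona.

Winona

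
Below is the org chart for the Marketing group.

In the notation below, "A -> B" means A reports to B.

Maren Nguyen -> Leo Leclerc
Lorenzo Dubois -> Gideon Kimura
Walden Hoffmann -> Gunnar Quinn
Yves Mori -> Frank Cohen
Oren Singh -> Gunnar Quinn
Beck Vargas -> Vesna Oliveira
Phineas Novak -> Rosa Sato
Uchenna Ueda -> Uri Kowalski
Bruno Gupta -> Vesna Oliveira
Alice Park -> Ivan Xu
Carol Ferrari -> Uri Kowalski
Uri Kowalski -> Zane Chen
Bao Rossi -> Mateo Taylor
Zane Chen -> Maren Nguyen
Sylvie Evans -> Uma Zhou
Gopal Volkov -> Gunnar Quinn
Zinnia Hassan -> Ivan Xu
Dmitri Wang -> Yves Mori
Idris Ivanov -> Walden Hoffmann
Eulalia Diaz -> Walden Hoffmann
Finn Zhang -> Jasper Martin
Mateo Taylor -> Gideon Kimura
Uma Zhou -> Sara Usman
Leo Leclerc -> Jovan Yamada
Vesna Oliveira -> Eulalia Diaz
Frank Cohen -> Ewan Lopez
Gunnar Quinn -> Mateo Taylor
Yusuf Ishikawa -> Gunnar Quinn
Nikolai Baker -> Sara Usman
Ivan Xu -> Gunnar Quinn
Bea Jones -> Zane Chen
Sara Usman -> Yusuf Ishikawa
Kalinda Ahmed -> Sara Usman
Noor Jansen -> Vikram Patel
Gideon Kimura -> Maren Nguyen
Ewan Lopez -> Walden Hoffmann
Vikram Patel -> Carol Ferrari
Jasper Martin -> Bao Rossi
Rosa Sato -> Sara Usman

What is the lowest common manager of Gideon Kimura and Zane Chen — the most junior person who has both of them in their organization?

Maren Nguyen

Gideon Kimura's chain of managers is Maren Nguyen, Leo Leclerc, Jovan Yamada. Zane Chen's chain of managers is Maren Nguyen, Leo Leclerc, Jovan Yamada. The first manager that appears in both chains is Maren Nguyen.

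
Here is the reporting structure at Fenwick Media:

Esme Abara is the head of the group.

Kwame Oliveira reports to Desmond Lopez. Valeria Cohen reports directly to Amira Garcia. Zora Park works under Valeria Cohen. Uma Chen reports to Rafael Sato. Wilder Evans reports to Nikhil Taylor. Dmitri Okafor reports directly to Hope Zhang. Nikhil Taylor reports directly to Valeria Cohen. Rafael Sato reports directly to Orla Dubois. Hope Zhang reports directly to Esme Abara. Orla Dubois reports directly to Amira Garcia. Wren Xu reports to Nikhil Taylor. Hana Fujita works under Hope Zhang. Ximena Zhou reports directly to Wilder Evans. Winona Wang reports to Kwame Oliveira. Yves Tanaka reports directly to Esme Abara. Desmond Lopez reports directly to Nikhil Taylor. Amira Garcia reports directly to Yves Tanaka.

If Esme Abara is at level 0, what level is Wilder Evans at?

5

Chain from Wilder Evans up to Esme Abara: Wilder Evans → Nikhil Taylor → Valeria Cohen → Amira Garcia → Yves Tanaka → Esme Abara. That is 5 steps up, so Wilder Evans is 5 levels below Esme Abara.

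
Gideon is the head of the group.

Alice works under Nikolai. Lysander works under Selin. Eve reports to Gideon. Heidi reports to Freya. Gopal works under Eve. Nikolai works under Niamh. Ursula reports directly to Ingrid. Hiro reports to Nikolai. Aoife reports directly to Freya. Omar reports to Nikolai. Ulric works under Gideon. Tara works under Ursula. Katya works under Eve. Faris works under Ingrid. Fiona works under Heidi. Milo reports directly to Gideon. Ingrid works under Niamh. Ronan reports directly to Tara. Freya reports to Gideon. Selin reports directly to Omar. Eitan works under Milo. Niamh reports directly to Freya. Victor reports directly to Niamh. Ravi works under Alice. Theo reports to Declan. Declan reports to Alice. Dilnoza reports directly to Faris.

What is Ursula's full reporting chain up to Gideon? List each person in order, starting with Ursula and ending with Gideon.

Ursula reports to Ingrid. Ingrid reports to Niamh. Niamh reports to Freya. Freya reports to Gideon. Gideon is at the top.

Ursula -> Ingrid -> Niamh -> Freya -> Gideon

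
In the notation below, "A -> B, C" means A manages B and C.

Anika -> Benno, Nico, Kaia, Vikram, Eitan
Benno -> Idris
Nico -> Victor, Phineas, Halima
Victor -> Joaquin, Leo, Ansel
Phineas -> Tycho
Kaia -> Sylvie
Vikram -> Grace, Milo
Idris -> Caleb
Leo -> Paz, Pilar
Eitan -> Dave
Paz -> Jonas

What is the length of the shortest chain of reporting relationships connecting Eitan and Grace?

3

Eitan is 1 level below Anika, and Grace is 2 levels below Anika (their lowest common manager). The shortest path runs up from Eitan to Anika and back down to Grace: 1 + 2 = 3 links.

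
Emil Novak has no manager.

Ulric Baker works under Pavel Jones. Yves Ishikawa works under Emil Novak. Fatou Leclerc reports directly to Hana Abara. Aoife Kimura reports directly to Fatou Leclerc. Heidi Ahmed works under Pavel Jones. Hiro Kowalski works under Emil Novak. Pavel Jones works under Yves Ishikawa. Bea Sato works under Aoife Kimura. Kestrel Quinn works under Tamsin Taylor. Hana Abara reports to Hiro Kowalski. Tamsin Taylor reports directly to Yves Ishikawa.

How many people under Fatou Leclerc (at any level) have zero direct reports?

The only person in Fatou Leclerc's organization with no one reporting to them is Bea Sato. That is 1.

1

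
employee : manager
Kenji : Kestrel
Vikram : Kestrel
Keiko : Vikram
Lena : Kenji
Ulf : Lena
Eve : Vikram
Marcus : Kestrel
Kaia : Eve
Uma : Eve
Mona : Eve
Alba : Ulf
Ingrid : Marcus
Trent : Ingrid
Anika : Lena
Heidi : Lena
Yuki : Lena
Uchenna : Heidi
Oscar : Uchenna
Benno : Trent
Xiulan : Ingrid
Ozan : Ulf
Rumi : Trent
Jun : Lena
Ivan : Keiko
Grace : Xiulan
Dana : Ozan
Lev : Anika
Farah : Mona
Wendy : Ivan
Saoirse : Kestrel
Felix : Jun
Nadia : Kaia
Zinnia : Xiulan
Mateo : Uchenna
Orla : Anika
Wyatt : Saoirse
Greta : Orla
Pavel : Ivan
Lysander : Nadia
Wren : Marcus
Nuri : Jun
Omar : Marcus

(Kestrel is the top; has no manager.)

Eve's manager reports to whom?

Eve reports to Vikram, and Vikram reports to Kestrel. So Eve's skip-level manager is Kestrel.

Kestrel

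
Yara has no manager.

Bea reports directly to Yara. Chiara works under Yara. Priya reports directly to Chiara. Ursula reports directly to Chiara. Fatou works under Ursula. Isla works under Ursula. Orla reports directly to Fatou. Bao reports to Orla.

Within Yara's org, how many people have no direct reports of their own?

The people in Yara's organization with no one reporting to them are Isla, Bao, Priya, Bea. That is 4.

4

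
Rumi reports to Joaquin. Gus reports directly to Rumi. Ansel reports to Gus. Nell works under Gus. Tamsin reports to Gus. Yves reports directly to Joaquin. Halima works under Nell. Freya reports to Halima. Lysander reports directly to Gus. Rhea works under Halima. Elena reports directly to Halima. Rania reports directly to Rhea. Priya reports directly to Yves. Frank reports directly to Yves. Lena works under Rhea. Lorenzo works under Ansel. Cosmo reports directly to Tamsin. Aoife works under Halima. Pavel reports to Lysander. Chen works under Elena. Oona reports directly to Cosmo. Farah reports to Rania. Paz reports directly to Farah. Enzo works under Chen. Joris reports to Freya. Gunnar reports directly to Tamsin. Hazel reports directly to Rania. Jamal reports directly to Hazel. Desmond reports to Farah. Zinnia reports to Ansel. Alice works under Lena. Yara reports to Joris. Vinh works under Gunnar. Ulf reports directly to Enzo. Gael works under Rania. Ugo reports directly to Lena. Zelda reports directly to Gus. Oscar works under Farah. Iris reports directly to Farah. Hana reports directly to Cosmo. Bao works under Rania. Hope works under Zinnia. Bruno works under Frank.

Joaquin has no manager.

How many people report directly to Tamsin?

Tamsin directly manages Cosmo, Gunnar. That is 2 direct reports.

2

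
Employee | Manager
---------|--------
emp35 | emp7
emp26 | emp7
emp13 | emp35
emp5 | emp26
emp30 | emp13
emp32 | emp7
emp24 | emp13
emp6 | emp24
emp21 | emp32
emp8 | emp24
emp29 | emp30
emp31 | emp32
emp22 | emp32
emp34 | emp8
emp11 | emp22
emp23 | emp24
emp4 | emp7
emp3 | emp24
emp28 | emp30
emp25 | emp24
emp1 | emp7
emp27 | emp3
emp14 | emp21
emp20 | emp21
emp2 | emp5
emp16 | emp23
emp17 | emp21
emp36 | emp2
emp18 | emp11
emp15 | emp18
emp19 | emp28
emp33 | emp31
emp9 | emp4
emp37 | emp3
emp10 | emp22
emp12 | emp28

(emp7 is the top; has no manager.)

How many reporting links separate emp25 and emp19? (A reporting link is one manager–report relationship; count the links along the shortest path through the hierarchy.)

5

emp25 is 2 levels below emp13, and emp19 is 3 levels below emp13 (their lowest common manager). The shortest path runs up from emp25 to emp13 and back down to emp19: 2 + 3 = 5 links.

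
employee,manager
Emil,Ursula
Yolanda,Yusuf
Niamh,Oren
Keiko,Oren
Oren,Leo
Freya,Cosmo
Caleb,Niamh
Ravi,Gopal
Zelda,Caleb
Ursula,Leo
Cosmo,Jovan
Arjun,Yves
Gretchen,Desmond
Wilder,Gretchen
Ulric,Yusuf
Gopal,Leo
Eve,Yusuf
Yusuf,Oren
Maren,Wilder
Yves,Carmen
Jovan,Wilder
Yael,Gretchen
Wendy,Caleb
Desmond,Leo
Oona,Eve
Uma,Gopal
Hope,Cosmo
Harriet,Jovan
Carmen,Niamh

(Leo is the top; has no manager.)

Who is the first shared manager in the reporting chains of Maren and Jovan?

Maren's chain of managers is Wilder, Gretchen, Desmond, Leo. Jovan's chain of managers is Wilder, Gretchen, Desmond, Leo. The first manager that appears in both chains is Wilder.

Wilder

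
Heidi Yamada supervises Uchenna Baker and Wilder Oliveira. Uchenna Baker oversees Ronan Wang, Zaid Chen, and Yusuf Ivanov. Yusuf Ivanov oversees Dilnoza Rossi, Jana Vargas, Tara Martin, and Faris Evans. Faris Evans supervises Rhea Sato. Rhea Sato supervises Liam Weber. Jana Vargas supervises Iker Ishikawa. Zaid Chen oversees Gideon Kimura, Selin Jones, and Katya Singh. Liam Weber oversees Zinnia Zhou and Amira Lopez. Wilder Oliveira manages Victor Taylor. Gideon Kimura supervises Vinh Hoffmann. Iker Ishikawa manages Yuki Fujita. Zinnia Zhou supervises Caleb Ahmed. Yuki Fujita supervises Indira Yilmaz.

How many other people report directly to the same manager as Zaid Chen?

2

Zaid Chen reports to Uchenna Baker. Uchenna Baker's other direct reports are Yusuf Ivanov, Ronan Wang — 2 peers.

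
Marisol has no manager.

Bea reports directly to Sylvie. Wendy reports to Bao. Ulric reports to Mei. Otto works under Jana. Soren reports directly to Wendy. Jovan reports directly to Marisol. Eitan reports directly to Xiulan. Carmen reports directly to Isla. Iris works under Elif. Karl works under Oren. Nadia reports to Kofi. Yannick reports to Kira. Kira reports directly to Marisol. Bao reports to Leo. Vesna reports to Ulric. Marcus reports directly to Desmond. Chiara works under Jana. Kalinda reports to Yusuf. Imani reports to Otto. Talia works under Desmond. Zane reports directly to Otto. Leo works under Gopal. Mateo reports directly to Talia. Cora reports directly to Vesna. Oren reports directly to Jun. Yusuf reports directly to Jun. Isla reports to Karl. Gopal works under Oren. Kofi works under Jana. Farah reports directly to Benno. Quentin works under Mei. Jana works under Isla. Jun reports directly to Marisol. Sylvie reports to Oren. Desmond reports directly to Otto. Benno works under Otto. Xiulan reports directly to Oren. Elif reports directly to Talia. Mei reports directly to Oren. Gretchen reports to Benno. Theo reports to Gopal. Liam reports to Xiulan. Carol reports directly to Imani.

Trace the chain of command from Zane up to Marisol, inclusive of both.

Zane -> Otto -> Jana -> Isla -> Karl -> Oren -> Jun -> Marisol

Zane reports to Otto. Otto reports to Jana. Jana reports to Isla. Isla reports to Karl. Karl reports to Oren. Oren reports to Jun. Jun reports to Marisol. Marisol is at the top.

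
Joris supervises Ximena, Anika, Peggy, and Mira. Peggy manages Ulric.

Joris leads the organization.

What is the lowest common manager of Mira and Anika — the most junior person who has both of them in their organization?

Joris

Mira's chain of managers is Joris. Anika's chain of managers is Joris. The first manager that appears in both chains is Joris.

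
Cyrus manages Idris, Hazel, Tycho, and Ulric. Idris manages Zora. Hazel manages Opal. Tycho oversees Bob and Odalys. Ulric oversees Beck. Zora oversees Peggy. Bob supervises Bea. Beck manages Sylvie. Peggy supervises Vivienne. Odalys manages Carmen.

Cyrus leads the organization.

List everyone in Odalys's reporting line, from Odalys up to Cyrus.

Odalys -> Tycho -> Cyrus

Odalys reports to Tycho. Tycho reports to Cyrus. Cyrus is at the top.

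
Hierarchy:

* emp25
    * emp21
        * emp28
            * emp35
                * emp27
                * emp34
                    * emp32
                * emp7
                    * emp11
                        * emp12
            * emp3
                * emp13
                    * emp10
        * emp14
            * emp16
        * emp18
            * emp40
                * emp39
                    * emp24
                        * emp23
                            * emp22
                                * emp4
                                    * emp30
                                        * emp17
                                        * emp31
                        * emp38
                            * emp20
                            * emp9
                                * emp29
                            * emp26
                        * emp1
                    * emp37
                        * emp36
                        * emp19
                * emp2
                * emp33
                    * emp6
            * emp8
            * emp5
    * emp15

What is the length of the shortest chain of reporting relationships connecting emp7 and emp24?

emp7 is 3 levels below emp21, and emp24 is 4 levels below emp21 (their lowest common manager). The shortest path runs up from emp7 to emp21 and back down to emp24: 3 + 4 = 7 links.

7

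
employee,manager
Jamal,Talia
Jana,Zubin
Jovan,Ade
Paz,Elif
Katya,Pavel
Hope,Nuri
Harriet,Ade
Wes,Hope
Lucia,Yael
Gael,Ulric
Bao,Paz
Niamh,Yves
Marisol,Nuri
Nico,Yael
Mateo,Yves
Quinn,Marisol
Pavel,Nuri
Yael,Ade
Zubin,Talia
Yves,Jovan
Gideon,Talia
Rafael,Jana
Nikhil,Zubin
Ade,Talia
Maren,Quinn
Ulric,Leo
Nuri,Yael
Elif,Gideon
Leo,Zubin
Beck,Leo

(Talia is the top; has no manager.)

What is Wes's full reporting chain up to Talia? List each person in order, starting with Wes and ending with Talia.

Wes reports to Hope. Hope reports to Nuri. Nuri reports to Yael. Yael reports to Ade. Ade reports to Talia. Talia is at the top.

Wes -> Hope -> Nuri -> Yael -> Ade -> Talia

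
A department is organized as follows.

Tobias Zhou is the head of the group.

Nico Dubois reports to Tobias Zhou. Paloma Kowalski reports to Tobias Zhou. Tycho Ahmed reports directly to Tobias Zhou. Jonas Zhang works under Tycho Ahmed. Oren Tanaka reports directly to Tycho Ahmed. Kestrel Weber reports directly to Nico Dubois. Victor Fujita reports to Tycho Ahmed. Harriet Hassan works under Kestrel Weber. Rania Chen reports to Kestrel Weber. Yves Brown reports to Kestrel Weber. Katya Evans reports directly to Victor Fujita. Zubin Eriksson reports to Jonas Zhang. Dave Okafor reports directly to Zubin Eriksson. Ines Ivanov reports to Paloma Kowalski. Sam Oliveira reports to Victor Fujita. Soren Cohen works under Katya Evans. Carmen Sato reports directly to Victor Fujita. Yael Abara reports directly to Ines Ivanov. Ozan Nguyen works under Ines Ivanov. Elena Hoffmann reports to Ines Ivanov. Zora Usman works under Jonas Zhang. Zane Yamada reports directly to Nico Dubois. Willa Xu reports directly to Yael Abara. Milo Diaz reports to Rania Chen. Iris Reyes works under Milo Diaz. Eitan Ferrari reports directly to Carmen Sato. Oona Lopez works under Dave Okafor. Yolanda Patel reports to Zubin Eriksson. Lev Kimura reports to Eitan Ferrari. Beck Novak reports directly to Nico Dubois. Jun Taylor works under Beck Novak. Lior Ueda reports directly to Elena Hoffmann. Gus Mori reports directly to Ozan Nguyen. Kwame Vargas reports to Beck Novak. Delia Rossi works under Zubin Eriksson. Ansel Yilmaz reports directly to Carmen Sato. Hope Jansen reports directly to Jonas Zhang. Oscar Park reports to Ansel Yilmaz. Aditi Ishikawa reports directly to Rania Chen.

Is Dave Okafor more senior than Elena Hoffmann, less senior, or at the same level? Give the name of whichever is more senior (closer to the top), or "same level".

Dave Okafor is 4 levels below Tobias Zhou; Elena Hoffmann is 3. Elena Hoffmann is higher.

Elena Hoffmann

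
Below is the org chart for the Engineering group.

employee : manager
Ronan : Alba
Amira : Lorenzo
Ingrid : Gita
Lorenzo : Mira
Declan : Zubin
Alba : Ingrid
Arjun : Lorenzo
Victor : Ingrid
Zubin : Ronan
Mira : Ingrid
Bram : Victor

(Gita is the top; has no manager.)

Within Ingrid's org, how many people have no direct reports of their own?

The people in Ingrid's organization with no one reporting to them are Bram, Arjun, Amira, Declan. That is 4.

4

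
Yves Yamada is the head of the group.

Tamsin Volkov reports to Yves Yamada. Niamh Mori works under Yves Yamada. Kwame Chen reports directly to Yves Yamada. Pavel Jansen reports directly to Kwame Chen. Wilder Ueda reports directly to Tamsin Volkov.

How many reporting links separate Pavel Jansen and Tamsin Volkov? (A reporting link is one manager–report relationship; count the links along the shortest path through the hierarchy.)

Pavel Jansen is 2 levels below Yves Yamada, and Tamsin Volkov is 1 level below Yves Yamada (their lowest common manager). The shortest path runs up from Pavel Jansen to Yves Yamada and back down to Tamsin Volkov: 2 + 1 = 3 links.

3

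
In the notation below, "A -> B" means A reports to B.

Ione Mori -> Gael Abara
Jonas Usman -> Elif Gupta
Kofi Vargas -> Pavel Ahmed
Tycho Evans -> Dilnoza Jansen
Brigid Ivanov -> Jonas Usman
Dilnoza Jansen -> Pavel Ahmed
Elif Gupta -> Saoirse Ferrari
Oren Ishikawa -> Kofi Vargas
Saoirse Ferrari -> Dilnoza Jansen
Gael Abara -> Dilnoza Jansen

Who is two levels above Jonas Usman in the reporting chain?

Jonas Usman reports to Elif Gupta, and Elif Gupta reports to Saoirse Ferrari. So Jonas Usman's skip-level manager is Saoirse Ferrari.

Saoirse Ferrari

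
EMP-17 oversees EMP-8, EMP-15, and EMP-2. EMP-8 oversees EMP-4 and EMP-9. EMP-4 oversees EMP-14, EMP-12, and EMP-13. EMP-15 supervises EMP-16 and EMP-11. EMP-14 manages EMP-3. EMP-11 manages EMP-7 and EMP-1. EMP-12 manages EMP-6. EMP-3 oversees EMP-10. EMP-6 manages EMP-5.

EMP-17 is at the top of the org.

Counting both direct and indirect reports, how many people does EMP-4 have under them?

7

EMP-4 directly manages EMP-14, EMP-12, EMP-13. Under EMP-14: EMP-3, EMP-10 (2). Under EMP-12: EMP-6, EMP-5 (2). EMP-13 has no reports. So EMP-4's organization is 3 direct reports plus everyone under them: 3 + 3 + 1 = 7.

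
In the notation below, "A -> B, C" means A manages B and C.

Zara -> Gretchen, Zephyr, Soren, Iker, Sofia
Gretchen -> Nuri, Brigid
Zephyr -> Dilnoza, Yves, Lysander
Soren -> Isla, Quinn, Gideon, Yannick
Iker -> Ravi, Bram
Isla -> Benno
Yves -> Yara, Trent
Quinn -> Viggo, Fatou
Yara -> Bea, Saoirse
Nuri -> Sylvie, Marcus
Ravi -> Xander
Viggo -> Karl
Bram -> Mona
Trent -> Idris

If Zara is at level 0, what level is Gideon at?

Chain from Gideon up to Zara: Gideon → Soren → Zara. That is 2 steps up, so Gideon is 2 levels below Zara.

2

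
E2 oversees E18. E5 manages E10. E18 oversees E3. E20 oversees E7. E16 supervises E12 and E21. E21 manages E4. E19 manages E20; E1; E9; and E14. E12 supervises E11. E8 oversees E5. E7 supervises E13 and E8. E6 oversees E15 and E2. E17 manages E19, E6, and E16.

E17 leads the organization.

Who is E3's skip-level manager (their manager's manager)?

E2

E3 reports to E18, and E18 reports to E2. So E3's skip-level manager is E2.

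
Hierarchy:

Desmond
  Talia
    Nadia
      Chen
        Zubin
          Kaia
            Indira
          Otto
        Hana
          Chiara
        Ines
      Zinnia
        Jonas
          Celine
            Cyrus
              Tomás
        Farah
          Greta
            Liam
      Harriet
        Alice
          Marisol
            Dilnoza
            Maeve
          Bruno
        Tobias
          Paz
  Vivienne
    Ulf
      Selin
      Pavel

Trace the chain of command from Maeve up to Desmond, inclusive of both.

Maeve -> Marisol -> Alice -> Harriet -> Nadia -> Talia -> Desmond

Maeve reports to Marisol. Marisol reports to Alice. Alice reports to Harriet. Harriet reports to Nadia. Nadia reports to Talia. Talia reports to Desmond. Desmond is at the top.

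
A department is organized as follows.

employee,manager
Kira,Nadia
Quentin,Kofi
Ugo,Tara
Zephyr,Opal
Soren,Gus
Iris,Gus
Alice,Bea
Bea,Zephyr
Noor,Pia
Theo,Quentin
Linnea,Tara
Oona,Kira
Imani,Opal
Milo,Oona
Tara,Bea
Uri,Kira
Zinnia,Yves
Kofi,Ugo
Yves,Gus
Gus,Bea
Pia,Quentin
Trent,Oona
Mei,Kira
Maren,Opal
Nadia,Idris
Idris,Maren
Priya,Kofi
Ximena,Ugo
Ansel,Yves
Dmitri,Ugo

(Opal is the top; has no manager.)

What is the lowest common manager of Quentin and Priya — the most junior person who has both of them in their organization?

Quentin's chain of managers is Kofi, Ugo, Tara, Bea, Zephyr, Opal. Priya's chain of managers is Kofi, Ugo, Tara, Bea, Zephyr, Opal. The first manager that appears in both chains is Kofi.

Kofi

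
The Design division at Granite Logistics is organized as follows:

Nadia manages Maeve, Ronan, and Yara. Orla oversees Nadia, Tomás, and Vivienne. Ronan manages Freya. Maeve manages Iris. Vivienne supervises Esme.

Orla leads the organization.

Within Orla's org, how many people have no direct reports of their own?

The people in Orla's organization with no one reporting to them are Esme, Tomás, Yara, Freya, Iris. That is 5.

5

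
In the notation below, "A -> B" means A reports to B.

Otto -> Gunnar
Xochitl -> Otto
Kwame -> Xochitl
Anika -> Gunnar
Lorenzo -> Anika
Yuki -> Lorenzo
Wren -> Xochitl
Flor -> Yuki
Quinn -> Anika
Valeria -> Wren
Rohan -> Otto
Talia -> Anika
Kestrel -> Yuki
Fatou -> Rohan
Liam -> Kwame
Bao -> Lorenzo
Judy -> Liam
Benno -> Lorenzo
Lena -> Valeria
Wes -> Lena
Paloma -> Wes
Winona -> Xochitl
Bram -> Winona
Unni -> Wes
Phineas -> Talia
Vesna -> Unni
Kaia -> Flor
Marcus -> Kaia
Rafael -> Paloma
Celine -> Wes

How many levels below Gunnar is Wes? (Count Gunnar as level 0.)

Chain from Wes up to Gunnar: Wes → Lena → Valeria → Wren → Xochitl → Otto → Gunnar. That is 6 steps up, so Wes is 6 levels below Gunnar.

6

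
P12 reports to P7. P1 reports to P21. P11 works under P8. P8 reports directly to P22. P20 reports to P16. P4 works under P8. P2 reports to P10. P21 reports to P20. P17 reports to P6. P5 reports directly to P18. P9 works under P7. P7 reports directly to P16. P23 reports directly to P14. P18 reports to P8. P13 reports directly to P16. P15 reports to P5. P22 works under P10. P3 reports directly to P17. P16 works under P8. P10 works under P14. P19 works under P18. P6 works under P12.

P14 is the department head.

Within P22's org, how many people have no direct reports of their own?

The people in P22's organization with no one reporting to them are P11, P15, P19, P13, P1, P9, P3, P4. That is 8.

8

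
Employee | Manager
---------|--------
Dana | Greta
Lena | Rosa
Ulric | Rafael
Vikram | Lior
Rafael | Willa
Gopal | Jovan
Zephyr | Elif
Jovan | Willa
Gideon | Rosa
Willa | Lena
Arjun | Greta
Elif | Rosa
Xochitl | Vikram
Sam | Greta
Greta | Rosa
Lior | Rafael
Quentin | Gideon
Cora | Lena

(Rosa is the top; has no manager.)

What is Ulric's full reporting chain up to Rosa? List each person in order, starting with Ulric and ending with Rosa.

Ulric -> Rafael -> Willa -> Lena -> Rosa

Ulric reports to Rafael. Rafael reports to Willa. Willa reports to Lena. Lena reports to Rosa. Rosa is at the top.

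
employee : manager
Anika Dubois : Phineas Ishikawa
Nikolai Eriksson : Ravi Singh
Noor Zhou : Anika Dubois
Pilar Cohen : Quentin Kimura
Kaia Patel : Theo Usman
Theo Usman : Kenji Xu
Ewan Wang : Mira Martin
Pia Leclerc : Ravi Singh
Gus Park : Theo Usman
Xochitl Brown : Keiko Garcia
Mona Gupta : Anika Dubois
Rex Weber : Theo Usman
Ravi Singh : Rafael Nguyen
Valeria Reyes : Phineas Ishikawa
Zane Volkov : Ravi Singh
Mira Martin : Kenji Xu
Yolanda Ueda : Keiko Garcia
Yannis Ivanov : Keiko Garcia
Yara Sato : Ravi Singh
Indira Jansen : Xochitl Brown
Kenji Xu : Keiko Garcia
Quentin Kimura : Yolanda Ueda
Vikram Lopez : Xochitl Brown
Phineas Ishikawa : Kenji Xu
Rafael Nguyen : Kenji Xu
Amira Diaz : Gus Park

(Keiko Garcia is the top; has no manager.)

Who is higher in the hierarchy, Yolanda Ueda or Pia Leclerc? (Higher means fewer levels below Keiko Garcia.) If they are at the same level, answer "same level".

Yolanda Ueda

Yolanda Ueda is 1 level below Keiko Garcia; Pia Leclerc is 4. Yolanda Ueda is higher.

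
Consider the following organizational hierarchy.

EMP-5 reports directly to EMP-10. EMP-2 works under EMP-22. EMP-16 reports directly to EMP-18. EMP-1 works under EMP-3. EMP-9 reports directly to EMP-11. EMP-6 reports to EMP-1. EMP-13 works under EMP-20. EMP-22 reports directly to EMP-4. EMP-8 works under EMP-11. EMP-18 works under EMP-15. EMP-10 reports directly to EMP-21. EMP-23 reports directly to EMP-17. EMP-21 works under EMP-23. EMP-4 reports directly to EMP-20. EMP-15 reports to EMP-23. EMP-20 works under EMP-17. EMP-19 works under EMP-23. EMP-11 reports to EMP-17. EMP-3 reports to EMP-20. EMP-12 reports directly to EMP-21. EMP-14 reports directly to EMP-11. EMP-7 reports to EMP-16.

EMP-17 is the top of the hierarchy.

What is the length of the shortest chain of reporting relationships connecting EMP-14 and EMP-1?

EMP-14 is 2 levels below EMP-17, and EMP-1 is 3 levels below EMP-17 (their lowest common manager). The shortest path runs up from EMP-14 to EMP-17 and back down to EMP-1: 2 + 3 = 5 links.

5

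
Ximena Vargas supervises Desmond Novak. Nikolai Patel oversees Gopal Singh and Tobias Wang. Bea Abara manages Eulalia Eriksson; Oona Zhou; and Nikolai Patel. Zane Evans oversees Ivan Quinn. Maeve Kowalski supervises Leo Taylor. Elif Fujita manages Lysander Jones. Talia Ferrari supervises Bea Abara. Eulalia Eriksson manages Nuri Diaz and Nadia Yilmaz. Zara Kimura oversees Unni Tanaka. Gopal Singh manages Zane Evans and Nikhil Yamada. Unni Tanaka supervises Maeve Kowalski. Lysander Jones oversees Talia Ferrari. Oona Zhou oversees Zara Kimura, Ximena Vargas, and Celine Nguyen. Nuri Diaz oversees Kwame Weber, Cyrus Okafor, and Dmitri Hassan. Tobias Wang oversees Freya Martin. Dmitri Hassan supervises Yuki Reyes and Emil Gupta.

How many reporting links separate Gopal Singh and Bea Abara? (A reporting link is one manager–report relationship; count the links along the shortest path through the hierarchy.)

Gopal Singh is in Bea Abara's organization: the chain from Gopal Singh up to Bea Abara is Gopal Singh → Nikolai Patel → Bea Abara, which is 2 links.

2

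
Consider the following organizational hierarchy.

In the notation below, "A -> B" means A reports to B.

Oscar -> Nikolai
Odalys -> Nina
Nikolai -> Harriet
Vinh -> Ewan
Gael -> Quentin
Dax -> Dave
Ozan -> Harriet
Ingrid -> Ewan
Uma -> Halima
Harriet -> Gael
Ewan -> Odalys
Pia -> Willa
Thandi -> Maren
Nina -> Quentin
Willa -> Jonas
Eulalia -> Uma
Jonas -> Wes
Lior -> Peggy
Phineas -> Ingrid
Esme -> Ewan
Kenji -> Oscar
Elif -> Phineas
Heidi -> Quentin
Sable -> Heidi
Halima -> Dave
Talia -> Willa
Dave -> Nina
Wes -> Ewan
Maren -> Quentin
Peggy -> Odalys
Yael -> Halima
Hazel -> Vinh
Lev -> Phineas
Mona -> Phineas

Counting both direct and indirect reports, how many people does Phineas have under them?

Phineas directly manages Mona, Lev, Elif. Mona has no reports. Lev has no reports. Elif has no reports. So Phineas's organization is 3 direct reports plus everyone under them: 1 + 1 + 1 = 3.

3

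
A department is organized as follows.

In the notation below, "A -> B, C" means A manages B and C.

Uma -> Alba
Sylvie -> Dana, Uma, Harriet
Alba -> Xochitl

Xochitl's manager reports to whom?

Uma

Xochitl reports to Alba, and Alba reports to Uma. So Xochitl's skip-level manager is Uma.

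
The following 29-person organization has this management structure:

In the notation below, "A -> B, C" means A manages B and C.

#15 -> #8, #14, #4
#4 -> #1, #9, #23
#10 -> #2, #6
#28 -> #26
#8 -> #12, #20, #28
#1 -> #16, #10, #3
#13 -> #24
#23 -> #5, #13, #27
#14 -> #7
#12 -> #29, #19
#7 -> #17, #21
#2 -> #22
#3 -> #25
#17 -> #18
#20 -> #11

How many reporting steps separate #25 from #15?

4

Chain from #25 up to #15: #25 → #3 → #1 → #4 → #15. That is 4 steps up, so #25 is 4 levels below #15.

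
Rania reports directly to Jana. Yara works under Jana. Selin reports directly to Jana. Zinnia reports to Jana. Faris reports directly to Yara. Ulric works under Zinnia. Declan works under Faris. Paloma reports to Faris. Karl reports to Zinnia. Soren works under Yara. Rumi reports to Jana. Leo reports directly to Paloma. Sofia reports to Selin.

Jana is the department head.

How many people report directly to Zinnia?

Zinnia directly manages Ulric, Karl. That is 2 direct reports.

2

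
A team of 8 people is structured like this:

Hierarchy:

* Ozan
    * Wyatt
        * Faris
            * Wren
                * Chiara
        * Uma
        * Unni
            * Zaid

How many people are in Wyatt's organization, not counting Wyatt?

Wyatt directly manages Faris, Uma, Unni. Under Faris: Wren, Chiara (2). Uma has no reports. Under Unni: Zaid (1). So Wyatt's organization is 3 direct reports plus everyone under them: 3 + 1 + 2 = 6.

6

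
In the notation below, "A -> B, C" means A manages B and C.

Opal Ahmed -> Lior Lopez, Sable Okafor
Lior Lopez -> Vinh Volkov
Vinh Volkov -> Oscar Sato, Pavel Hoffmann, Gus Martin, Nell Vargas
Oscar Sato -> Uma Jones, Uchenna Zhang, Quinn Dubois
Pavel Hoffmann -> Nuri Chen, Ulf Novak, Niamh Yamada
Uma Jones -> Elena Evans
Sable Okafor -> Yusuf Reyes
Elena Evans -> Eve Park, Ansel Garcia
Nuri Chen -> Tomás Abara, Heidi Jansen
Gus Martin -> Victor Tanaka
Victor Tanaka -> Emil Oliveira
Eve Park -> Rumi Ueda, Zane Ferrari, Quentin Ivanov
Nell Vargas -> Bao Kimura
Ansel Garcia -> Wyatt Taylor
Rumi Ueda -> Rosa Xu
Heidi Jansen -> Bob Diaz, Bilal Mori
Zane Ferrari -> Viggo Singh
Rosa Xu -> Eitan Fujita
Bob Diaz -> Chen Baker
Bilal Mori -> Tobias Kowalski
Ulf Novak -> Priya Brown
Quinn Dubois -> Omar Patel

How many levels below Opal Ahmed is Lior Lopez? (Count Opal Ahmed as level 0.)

1

Chain from Lior Lopez up to Opal Ahmed: Lior Lopez → Opal Ahmed. That is 1 step up, so Lior Lopez is 1 level below Opal Ahmed.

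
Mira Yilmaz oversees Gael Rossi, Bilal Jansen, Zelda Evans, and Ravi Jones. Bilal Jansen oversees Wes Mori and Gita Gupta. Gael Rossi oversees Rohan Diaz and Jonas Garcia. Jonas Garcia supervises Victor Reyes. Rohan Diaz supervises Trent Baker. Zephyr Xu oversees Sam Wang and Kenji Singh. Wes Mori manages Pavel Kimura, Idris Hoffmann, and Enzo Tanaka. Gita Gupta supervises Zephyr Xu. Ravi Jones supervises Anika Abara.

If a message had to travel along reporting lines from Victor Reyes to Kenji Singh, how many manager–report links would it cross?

7

Victor Reyes is 3 levels below Mira Yilmaz, and Kenji Singh is 4 levels below Mira Yilmaz (their lowest common manager). The shortest path runs up from Victor Reyes to Mira Yilmaz and back down to Kenji Singh: 3 + 4 = 7 links.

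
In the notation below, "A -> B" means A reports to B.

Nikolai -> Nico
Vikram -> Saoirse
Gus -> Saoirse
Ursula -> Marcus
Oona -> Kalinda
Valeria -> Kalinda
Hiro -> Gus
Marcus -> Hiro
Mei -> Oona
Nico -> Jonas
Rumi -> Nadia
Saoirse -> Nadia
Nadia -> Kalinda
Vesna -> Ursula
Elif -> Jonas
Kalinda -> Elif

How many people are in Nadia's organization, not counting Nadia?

Nadia directly manages Saoirse, Rumi. Under Saoirse: Vikram, Gus, Hiro, Marcus, Ursula, Vesna (6). Rumi has no reports. So Nadia's organization is 2 direct reports plus everyone under them: 7 + 1 = 8.

8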